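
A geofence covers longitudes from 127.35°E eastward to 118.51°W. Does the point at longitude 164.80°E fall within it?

Yes

Band width going east from +127.35° to -118.51°: ((-118.51 − 127.35) mod 360) = 114.14°.
Offset of +164.80° east of the west edge: ((164.80 − 127.35) mod 360) = 37.45°.
37.45° ≤ 114.14° ⇒ inside.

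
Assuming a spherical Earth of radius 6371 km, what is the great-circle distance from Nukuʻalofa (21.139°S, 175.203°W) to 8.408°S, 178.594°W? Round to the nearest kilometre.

Δλ = -178.594 − -175.203 = -3.391°.
Δφ = -8.408 − -21.139 = 12.731°.
a = sin²(Δφ/2) + cos φ₁ · cos φ₂ · sin²(Δλ/2) = 0.013100.
c = 2·atan2(√a, √(1−a)) = 0.22941 rad → d = 6371·c ≈ 1461.59 km.

1462 km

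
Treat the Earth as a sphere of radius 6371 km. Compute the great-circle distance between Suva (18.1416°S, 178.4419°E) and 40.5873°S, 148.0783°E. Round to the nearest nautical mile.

Δλ = 148.0783 − 178.4419 = -30.3636°.
Δφ = -40.5873 − -18.1416 = -22.4457°.
a = sin²(Δφ/2) + cos φ₁ · cos φ₂ · sin²(Δλ/2) = 0.087373.
c = 2·atan2(√a, √(1−a)) = 0.60014 rad → d = 6371·c ≈ 3823.51 km ≈ 2064.53 nmi.

2065 nmi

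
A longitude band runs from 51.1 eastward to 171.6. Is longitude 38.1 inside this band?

Band width going east from +51.1° to +171.6°: ((171.6 − 51.1) mod 360) = 120.5°.
Offset of +38.1° east of the west edge: ((38.1 − 51.1) mod 360) = 347.0°.
347.0° > 120.5° ⇒ outside.

No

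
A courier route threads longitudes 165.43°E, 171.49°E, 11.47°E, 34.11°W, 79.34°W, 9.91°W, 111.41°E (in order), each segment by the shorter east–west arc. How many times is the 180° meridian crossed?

Leg 1: +165.43° → +171.49°, shortest Δλ = 6.06° (east) — does not cross 180°.
Leg 2: +171.49° → +11.47°, shortest Δλ = -160.02° (west) — does not cross 180°.
Leg 3: +11.47° → -34.11°, shortest Δλ = -45.58° (west) — does not cross 180°.
Leg 4: -34.11° → -79.34°, shortest Δλ = -45.23° (west) — does not cross 180°.
Leg 5: -79.34° → -9.91°, shortest Δλ = 69.43° (east) — does not cross 180°.
Leg 6: -9.91° → +111.41°, shortest Δλ = 121.32° (east) — does not cross 180°.
Total crossings: 0.

0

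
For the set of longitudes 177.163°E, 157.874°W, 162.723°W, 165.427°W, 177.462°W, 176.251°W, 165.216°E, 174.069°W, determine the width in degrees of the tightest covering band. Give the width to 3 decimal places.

Sort the longitudes: -177.462°, -176.251°, -174.069°, -165.427°, -162.723°, -157.874°, +165.216°, +177.163°.
Eastward gaps between consecutive values (wrapping around): 1.211°, 2.182°, 8.642°, 2.704°, 4.849°, 323.090°, 11.947°, 5.375°.
Largest gap = 323.090° ⇒ minimal covering band is its complement: 360° − 323.090° = 36.910°.
Band runs from +165.216° eastward to -157.874°, crossing the antimeridian.

36.910°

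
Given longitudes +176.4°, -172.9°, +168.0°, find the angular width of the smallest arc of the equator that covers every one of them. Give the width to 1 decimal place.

Sort the longitudes: -172.9°, +168.0°, +176.4°.
Eastward gaps between consecutive values (wrapping around): 340.9°, 8.4°, 10.7°.
Largest gap = 340.9° ⇒ minimal covering band is its complement: 360° − 340.9° = 19.1°.
Band runs from +168.0° eastward to -172.9°, crossing the antimeridian.

19.1°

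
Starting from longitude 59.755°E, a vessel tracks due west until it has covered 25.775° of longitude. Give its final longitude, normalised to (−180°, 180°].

Start at +59.755°; shift −25.775° → +33.980°.
+33.980° already lies in (−180°, 180°].

33.980°E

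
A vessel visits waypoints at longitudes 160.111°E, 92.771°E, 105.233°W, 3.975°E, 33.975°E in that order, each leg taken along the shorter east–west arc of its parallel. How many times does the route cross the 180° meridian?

Leg 1: +160.111° → +92.771°, shortest Δλ = -67.34° (west) — does not cross 180°.
Leg 2: +92.771° → -105.233°, shortest Δλ = 161.996° (east) — crosses 180°.
Leg 3: -105.233° → +3.975°, shortest Δλ = 109.208° (east) — does not cross 180°.
Leg 4: +3.975° → +33.975°, shortest Δλ = 30.0° (east) — does not cross 180°.
Total crossings: 1.

1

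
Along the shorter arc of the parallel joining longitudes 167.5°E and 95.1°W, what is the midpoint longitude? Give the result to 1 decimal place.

Signed shortest Δλ from +167.5° to -95.1° is +97.4°.
Midpoint longitude = +167.5° + (+97.4°)/2 = +167.5° + 48.7° = +216.2°.
Normalise into (−180°, 180°]: -143.8°.
(The naïve average (+167.5 + -95.1)/2 = 36.2° is on the wrong side of the globe.)

143.8°W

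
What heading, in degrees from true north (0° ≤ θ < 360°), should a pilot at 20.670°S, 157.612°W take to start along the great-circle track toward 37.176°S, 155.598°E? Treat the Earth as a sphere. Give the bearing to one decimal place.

237.3°

Δλ = 155.598 − -157.612 = 313.210°; wrapped into (−180°, 180°]: -46.790°.
θ = atan2( sin Δλ · cos φ₂ , cos φ₁ · sin φ₂ − sin φ₁ · cos φ₂ · cos Δλ )
  = atan2(-0.58073, -0.37280) = -122.698° → normalised to [0°, 360°): 237.302°.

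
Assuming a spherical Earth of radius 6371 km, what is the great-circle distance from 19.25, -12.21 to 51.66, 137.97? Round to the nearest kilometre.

Δλ = 137.97 − -12.21 = 150.18°.
Δφ = 51.66 − 19.25 = 32.41°.
a = sin²(Δφ/2) + cos φ₁ · cos φ₂ · sin²(Δλ/2) = 0.624755.
c = 2·atan2(√a, √(1−a)) = 1.82297 rad → d = 6371·c ≈ 11614.14 km.

11614 km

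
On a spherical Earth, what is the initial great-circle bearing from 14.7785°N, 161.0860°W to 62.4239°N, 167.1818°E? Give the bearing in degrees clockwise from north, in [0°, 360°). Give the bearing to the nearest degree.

342°

Δλ = 167.1818 − -161.0860 = 328.2678°; wrapped into (−180°, 180°]: -31.7322°.
θ = atan2( sin Δλ · cos φ₂ , cos φ₁ · sin φ₂ − sin φ₁ · cos φ₂ · cos Δλ )
  = atan2(-0.24348, 0.75664) = -17.837° → normalised to [0°, 360°): 342.163°.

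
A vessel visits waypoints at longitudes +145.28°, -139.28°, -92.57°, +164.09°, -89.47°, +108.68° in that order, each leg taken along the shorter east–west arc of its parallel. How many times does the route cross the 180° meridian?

4

Leg 1: +145.28° → -139.28°, shortest Δλ = 75.44° (east) — crosses 180°.
Leg 2: -139.28° → -92.57°, shortest Δλ = 46.71° (east) — does not cross 180°.
Leg 3: -92.57° → +164.09°, shortest Δλ = -103.34° (west) — crosses 180°.
Leg 4: +164.09° → -89.47°, shortest Δλ = 106.44° (east) — crosses 180°.
Leg 5: -89.47° → +108.68°, shortest Δλ = -161.85° (west) — crosses 180°.
Total crossings: 4.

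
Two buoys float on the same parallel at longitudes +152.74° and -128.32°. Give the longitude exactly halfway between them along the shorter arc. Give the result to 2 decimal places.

-167.79°

Signed shortest Δλ from +152.74° to -128.32° is +78.94°.
Midpoint longitude = +152.74° + (+78.94°)/2 = +152.74° + 39.47° = +192.21°.
Normalise into (−180°, 180°]: -167.79°.
(The naïve average (+152.74 + -128.32)/2 = 12.21° is on the wrong side of the globe.)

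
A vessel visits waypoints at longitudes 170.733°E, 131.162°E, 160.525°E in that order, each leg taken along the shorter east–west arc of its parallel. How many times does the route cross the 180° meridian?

Leg 1: +170.733° → +131.162°, shortest Δλ = -39.571° (west) — does not cross 180°.
Leg 2: +131.162° → +160.525°, shortest Δλ = 29.363° (east) — does not cross 180°.
Total crossings: 0.

0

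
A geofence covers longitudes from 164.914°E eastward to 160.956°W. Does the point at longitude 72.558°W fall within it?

Band width going east from +164.914° to -160.956°: ((-160.956 − 164.914) mod 360) = 34.130°.
Offset of -72.558° east of the west edge: ((-72.558 − 164.914) mod 360) = 122.528°.
122.528° > 34.130° ⇒ outside.

No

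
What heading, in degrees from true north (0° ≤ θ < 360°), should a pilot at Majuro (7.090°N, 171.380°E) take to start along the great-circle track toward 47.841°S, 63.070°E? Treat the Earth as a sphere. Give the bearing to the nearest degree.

Δλ = 63.070 − 171.380 = -108.310°.
θ = atan2( sin Δλ · cos φ₂ , cos φ₁ · sin φ₂ − sin φ₁ · cos φ₂ · cos Δλ )
  = atan2(-0.63721, -0.70959) = -138.076° → normalised to [0°, 360°): 221.924°.

222°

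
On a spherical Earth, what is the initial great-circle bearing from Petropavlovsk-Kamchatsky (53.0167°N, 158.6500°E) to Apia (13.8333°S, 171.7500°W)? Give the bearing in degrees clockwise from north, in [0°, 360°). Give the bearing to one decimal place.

Δλ = -171.7500 − 158.6500 = -330.4000°; wrapped into (−180°, 180°]: 29.6000°.
θ = atan2( sin Δλ · cos φ₂ , cos φ₁ · sin φ₂ − sin φ₁ · cos φ₂ · cos Δλ )
  = atan2(0.47962, -0.81825) = 149.624° → normalised to [0°, 360°): 149.624°.

149.6°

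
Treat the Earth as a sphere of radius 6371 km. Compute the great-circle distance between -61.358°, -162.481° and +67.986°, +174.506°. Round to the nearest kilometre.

Δλ = 174.506 − -162.481 = 336.987°; wrapped into (−180°, 180°]: -23.013°.
Δφ = 67.986 − -61.358 = 129.344°.
a = sin²(Δφ/2) + cos φ₁ · cos φ₂ · sin²(Δλ/2) = 0.824137.
c = 2·atan2(√a, √(1−a)) = 2.27611 rad → d = 6371·c ≈ 14501.11 km.

14501 km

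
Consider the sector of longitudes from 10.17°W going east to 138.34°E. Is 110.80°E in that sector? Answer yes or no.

Band width going east from -10.17° to +138.34°: ((138.34 − -10.17) mod 360) = 148.51°.
Offset of +110.80° east of the west edge: ((110.80 − -10.17) mod 360) = 120.97°.
120.97° ≤ 148.51° ⇒ inside.

Yes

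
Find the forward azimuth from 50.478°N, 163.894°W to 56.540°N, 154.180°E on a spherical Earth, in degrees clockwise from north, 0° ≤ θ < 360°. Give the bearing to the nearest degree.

Δλ = 154.180 − -163.894 = 318.074°; wrapped into (−180°, 180°]: -41.926°.
θ = atan2( sin Δλ · cos φ₂ , cos φ₁ · sin φ₂ − sin φ₁ · cos φ₂ · cos Δλ )
  = atan2(-0.36840, 0.21448) = -59.792° → normalised to [0°, 360°): 300.208°.

300°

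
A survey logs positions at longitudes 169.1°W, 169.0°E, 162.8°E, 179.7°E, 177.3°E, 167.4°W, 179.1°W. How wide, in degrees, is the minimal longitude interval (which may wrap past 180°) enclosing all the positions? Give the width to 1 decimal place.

Sort the longitudes: -179.1°, -169.1°, -167.4°, +162.8°, +169.0°, +177.3°, +179.7°.
Eastward gaps between consecutive values (wrapping around): 10.0°, 1.7°, 330.2°, 6.2°, 8.3°, 2.4°, 1.2°.
Largest gap = 330.2° ⇒ minimal covering band is its complement: 360° − 330.2° = 29.8°.
Band runs from +162.8° eastward to -167.4°, crossing the antimeridian.

29.8°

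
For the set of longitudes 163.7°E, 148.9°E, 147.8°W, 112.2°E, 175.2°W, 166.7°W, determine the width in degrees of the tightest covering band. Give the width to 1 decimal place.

100.0°

Sort the longitudes: -175.2°, -166.7°, -147.8°, +112.2°, +148.9°, +163.7°.
Eastward gaps between consecutive values (wrapping around): 8.5°, 18.9°, 260.0°, 36.7°, 14.8°, 21.1°.
Largest gap = 260.0° ⇒ minimal covering band is its complement: 360° − 260.0° = 100.0°.
Band runs from +112.2° eastward to -147.8°, crossing the antimeridian.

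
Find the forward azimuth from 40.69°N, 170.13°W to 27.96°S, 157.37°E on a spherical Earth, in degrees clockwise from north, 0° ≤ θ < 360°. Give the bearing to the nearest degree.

Δλ = 157.37 − -170.13 = 327.50°; wrapped into (−180°, 180°]: -32.50°.
θ = atan2( sin Δλ · cos φ₂ , cos φ₁ · sin φ₂ − sin φ₁ · cos φ₂ · cos Δλ )
  = atan2(-0.47458, -0.84119) = -150.569° → normalised to [0°, 360°): 209.431°.

209°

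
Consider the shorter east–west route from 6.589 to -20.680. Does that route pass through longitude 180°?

No

Signed shortest Δλ = ((-20.680 − 6.589 + 180) mod 360) − 180 = -27.269°.
Going west by 27.269° from +6.589° reaches -20.680° without touching 180°.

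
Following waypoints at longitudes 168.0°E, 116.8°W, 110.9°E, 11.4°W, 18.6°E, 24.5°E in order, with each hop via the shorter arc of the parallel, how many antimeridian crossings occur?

Leg 1: +168.0° → -116.8°, shortest Δλ = 75.2° (east) — crosses 180°.
Leg 2: -116.8° → +110.9°, shortest Δλ = -132.3° (west) — crosses 180°.
Leg 3: +110.9° → -11.4°, shortest Δλ = -122.3° (west) — does not cross 180°.
Leg 4: -11.4° → +18.6°, shortest Δλ = 30.0° (east) — does not cross 180°.
Leg 5: +18.6° → +24.5°, shortest Δλ = 5.9° (east) — does not cross 180°.
Total crossings: 2.

2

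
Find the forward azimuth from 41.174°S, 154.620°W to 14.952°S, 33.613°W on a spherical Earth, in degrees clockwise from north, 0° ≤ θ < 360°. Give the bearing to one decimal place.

122.2°

Δλ = -33.613 − -154.620 = 121.007°.
θ = atan2( sin Δλ · cos φ₂ , cos φ₁ · sin φ₂ − sin φ₁ · cos φ₂ · cos Δλ )
  = atan2(0.82808, -0.52187) = 122.220° → normalised to [0°, 360°): 122.220°.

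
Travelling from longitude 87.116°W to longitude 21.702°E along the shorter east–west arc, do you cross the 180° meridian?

No

Signed shortest Δλ = ((21.702 − -87.116 + 180) mod 360) − 180 = 108.818°.
Going east by 108.818° from -87.116° reaches +21.702° without touching 180°.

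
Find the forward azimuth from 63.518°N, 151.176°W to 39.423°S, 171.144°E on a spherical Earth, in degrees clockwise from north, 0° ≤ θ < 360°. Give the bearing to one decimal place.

Δλ = 171.144 − -151.176 = 322.320°; wrapped into (−180°, 180°]: -37.680°.
θ = atan2( sin Δλ · cos φ₂ , cos φ₁ · sin φ₂ − sin φ₁ · cos φ₂ · cos Δλ )
  = atan2(-0.47218, -0.83040) = -150.377° → normalised to [0°, 360°): 209.623°.

209.6°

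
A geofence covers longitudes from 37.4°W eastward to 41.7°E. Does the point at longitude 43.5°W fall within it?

Band width going east from -37.4° to +41.7°: ((41.7 − -37.4) mod 360) = 79.1°.
Offset of -43.5° east of the west edge: ((-43.5 − -37.4) mod 360) = 353.9°.
353.9° > 79.1° ⇒ outside.

No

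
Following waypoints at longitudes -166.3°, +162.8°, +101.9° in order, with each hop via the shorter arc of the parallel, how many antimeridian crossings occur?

1

Leg 1: -166.3° → +162.8°, shortest Δλ = -30.9° (west) — crosses 180°.
Leg 2: +162.8° → +101.9°, shortest Δλ = -60.9° (west) — does not cross 180°.
Total crossings: 1.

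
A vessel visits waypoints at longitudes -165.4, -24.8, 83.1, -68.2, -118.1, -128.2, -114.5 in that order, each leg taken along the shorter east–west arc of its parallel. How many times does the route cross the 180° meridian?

0

Leg 1: -165.4° → -24.8°, shortest Δλ = 140.6° (east) — does not cross 180°.
Leg 2: -24.8° → +83.1°, shortest Δλ = 107.9° (east) — does not cross 180°.
Leg 3: +83.1° → -68.2°, shortest Δλ = -151.3° (west) — does not cross 180°.
Leg 4: -68.2° → -118.1°, shortest Δλ = -49.9° (west) — does not cross 180°.
Leg 5: -118.1° → -128.2°, shortest Δλ = -10.1° (west) — does not cross 180°.
Leg 6: -128.2° → -114.5°, shortest Δλ = 13.7° (east) — does not cross 180°.
Total crossings: 0.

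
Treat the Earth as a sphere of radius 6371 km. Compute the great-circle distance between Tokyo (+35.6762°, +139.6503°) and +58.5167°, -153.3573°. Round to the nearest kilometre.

5388 km

Δλ = -153.3573 − 139.6503 = -293.0076°; wrapped into (−180°, 180°]: 66.9924°.
Δφ = 58.5167 − 35.6762 = 22.8405°.
a = sin²(Δφ/2) + cos φ₁ · cos φ₂ · sin²(Δλ/2) = 0.168417.
c = 2·atan2(√a, √(1−a)) = 0.84576 rad → d = 6371·c ≈ 5388.31 km.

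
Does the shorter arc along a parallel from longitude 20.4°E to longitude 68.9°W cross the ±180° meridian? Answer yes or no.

Signed shortest Δλ = ((-68.9 − 20.4 + 180) mod 360) − 180 = -89.3°.
Going west by 89.3° from +20.4° reaches -68.9° without touching 180°.

No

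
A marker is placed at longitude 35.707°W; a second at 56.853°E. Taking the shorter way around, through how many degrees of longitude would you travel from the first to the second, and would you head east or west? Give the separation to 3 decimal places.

92.560° east

Raw difference: 56.853 − -35.707 = 92.56°.
Normalise into (−180°, 180°]: 92.56° stays 92.56°.
Positive ⇒ the second point lies to the east; separation 92.560°.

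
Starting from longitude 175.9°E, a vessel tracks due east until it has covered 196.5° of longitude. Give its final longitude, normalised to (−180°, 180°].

12.4°E

Start at +175.9°; shift +196.5° → +372.4°.
+372.4° lies outside (−180°, 180°]; subtract 360° → +12.4°.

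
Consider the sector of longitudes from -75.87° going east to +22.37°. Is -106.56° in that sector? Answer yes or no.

Band width going east from -75.87° to +22.37°: ((22.37 − -75.87) mod 360) = 98.24°.
Offset of -106.56° east of the west edge: ((-106.56 − -75.87) mod 360) = 329.31°.
329.31° > 98.24° ⇒ outside.

No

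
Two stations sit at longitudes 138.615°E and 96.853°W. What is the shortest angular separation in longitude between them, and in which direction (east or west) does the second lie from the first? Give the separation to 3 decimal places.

Raw difference: -96.853 − 138.615 = -235.468°.
Normalise into (−180°, 180°]: -235.468° + 360° = 124.532°.
Positive ⇒ the second point lies to the east; separation 124.532°.

124.532° east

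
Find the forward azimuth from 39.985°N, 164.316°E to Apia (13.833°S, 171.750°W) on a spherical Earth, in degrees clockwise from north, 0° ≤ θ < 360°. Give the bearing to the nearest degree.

152°

Δλ = -171.750 − 164.316 = -336.066°; wrapped into (−180°, 180°]: 23.934°.
θ = atan2( sin Δλ · cos φ₂ , cos φ₁ · sin φ₂ − sin φ₁ · cos φ₂ · cos Δλ )
  = atan2(0.39392, -0.75349) = 152.400° → normalised to [0°, 360°): 152.400°.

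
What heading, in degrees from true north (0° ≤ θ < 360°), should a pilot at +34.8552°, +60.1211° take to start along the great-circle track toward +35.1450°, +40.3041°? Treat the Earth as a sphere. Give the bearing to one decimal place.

276.7°

Δλ = 40.3041 − 60.1211 = -19.8170°.
θ = atan2( sin Δλ · cos φ₂ , cos φ₁ · sin φ₂ − sin φ₁ · cos φ₂ · cos Δλ )
  = atan2(-0.27721, 0.03273) = -83.266° → normalised to [0°, 360°): 276.734°.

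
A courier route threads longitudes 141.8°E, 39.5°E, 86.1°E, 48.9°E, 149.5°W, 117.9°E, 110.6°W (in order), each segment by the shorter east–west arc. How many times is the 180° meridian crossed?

3

Leg 1: +141.8° → +39.5°, shortest Δλ = -102.3° (west) — does not cross 180°.
Leg 2: +39.5° → +86.1°, shortest Δλ = 46.6° (east) — does not cross 180°.
Leg 3: +86.1° → +48.9°, shortest Δλ = -37.2° (west) — does not cross 180°.
Leg 4: +48.9° → -149.5°, shortest Δλ = 161.6° (east) — crosses 180°.
Leg 5: -149.5° → +117.9°, shortest Δλ = -92.6° (west) — crosses 180°.
Leg 6: +117.9° → -110.6°, shortest Δλ = 131.5° (east) — crosses 180°.
Total crossings: 3.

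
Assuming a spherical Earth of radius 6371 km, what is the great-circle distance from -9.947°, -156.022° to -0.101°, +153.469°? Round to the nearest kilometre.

5692 km

Δλ = 153.469 − -156.022 = 309.491°; wrapped into (−180°, 180°]: -50.509°.
Δφ = -0.101 − -9.947 = 9.846°.
a = sin²(Δφ/2) + cos φ₁ · cos φ₂ · sin²(Δλ/2) = 0.186650.
c = 2·atan2(√a, √(1−a)) = 0.89348 rad → d = 6371·c ≈ 5692.39 km.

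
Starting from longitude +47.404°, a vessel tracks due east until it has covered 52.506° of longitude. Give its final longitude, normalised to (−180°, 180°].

Start at +47.404°; shift +52.506° → +99.910°.
+99.910° already lies in (−180°, 180°].

+99.910°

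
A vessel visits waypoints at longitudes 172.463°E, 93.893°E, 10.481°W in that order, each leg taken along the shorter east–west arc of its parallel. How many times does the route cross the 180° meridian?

Leg 1: +172.463° → +93.893°, shortest Δλ = -78.57° (west) — does not cross 180°.
Leg 2: +93.893° → -10.481°, shortest Δλ = -104.374° (west) — does not cross 180°.
Total crossings: 0.

0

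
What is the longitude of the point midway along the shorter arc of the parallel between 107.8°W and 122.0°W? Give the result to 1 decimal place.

114.9°W

Signed shortest Δλ from -107.8° to -122.0° is -14.2°.
Midpoint longitude = -107.8° + (-14.2°)/2 = -107.8° − 7.1° = -114.9°.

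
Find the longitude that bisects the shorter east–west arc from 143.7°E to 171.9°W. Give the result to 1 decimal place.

Signed shortest Δλ from +143.7° to -171.9° is +44.4°.
Midpoint longitude = +143.7° + (+44.4°)/2 = +143.7° + 22.2° = +165.9°.
(The naïve average (+143.7 + -171.9)/2 = -14.1° is on the wrong side of the globe.)

165.9°E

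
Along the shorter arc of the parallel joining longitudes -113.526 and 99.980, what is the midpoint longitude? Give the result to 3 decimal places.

+173.227°

Signed shortest Δλ from -113.526° to +99.980° is -146.494°.
Midpoint longitude = -113.526° + (-146.494°)/2 = -113.526° − 73.247° = -186.773°.
Normalise into (−180°, 180°]: +173.227°.
(The naïve average (-113.526 + +99.980)/2 = -6.773° is on the wrong side of the globe.)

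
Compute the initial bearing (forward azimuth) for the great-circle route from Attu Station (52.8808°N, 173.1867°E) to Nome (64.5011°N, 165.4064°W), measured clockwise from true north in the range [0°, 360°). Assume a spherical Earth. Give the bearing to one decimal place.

Δλ = -165.4064 − 173.1867 = -338.5931°; wrapped into (−180°, 180°]: 21.4069°.
θ = atan2( sin Δλ · cos φ₂ , cos φ₁ · sin φ₂ − sin φ₁ · cos φ₂ · cos Δλ )
  = atan2(0.15713, 0.22511) = 34.915° → normalised to [0°, 360°): 34.915°.

34.9°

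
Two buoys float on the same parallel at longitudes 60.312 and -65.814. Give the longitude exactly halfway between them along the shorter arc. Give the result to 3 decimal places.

-2.751°

Signed shortest Δλ from +60.312° to -65.814° is -126.126°.
Midpoint longitude = +60.312° + (-126.126°)/2 = +60.312° − 63.063° = -2.751°.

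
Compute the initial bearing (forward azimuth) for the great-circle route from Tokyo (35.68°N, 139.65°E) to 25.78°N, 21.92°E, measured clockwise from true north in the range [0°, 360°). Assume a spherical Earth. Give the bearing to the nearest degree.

Δλ = 21.92 − 139.65 = -117.73°.
θ = atan2( sin Δλ · cos φ₂ , cos φ₁ · sin φ₂ − sin φ₁ · cos φ₂ · cos Δλ )
  = atan2(-0.79705, 0.59766) = -53.136° → normalised to [0°, 360°): 306.864°.

307°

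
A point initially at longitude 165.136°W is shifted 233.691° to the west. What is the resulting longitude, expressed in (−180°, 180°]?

Start at -165.136°; shift −233.691° → -398.827°.
-398.827° lies outside (−180°, 180°]; add 360° → -38.827°.

38.827°W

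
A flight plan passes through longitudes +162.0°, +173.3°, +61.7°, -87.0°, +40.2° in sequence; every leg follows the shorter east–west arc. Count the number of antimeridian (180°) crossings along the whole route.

Leg 1: +162.0° → +173.3°, shortest Δλ = 11.3° (east) — does not cross 180°.
Leg 2: +173.3° → +61.7°, shortest Δλ = -111.6° (west) — does not cross 180°.
Leg 3: +61.7° → -87.0°, shortest Δλ = -148.7° (west) — does not cross 180°.
Leg 4: -87.0° → +40.2°, shortest Δλ = 127.2° (east) — does not cross 180°.
Total crossings: 0.

0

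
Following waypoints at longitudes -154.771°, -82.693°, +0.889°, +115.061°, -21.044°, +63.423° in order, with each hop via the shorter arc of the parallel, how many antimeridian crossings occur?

Leg 1: -154.771° → -82.693°, shortest Δλ = 72.078° (east) — does not cross 180°.
Leg 2: -82.693° → +0.889°, shortest Δλ = 83.582° (east) — does not cross 180°.
Leg 3: +0.889° → +115.061°, shortest Δλ = 114.172° (east) — does not cross 180°.
Leg 4: +115.061° → -21.044°, shortest Δλ = -136.105° (west) — does not cross 180°.
Leg 5: -21.044° → +63.423°, shortest Δλ = 84.467° (east) — does not cross 180°.
Total crossings: 0.

0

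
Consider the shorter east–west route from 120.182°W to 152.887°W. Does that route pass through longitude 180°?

Signed shortest Δλ = ((-152.887 − -120.182 + 180) mod 360) − 180 = -32.705°.
Going west by 32.705° from -120.182° reaches -152.887° without touching 180°.

No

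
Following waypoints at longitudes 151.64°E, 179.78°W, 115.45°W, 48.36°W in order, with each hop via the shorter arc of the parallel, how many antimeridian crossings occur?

Leg 1: +151.64° → -179.78°, shortest Δλ = 28.58° (east) — crosses 180°.
Leg 2: -179.78° → -115.45°, shortest Δλ = 64.33° (east) — does not cross 180°.
Leg 3: -115.45° → -48.36°, shortest Δλ = 67.09° (east) — does not cross 180°.
Total crossings: 1.

1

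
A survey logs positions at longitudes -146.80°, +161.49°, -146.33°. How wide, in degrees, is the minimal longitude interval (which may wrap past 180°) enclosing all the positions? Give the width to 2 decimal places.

52.18°

Sort the longitudes: -146.80°, -146.33°, +161.49°.
Eastward gaps between consecutive values (wrapping around): 0.47°, 307.82°, 51.71°.
Largest gap = 307.82° ⇒ minimal covering band is its complement: 360° − 307.82° = 52.18°.
Band runs from +161.49° eastward to -146.33°, crossing the antimeridian.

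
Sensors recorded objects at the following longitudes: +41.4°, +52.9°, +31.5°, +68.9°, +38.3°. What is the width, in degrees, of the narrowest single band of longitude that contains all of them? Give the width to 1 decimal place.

37.4°

Sort the longitudes: +31.5°, +38.3°, +41.4°, +52.9°, +68.9°.
Eastward gaps between consecutive values (wrapping around): 6.8°, 3.1°, 11.5°, 16.0°, 322.6°.
Largest gap = 322.6° ⇒ minimal covering band is its complement: 360° − 322.6° = 37.4°.
Band runs from +31.5° eastward to +68.9°.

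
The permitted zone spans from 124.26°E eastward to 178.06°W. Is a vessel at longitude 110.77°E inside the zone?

Band width going east from +124.26° to -178.06°: ((-178.06 − 124.26) mod 360) = 57.68°.
Offset of +110.77° east of the west edge: ((110.77 − 124.26) mod 360) = 346.51°.
346.51° > 57.68° ⇒ outside.

No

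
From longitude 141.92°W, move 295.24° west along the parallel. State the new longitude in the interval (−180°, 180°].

77.16°W

Start at -141.92°; shift −295.24° → -437.16°.
-437.16° lies outside (−180°, 180°]; add 360° → -77.16°.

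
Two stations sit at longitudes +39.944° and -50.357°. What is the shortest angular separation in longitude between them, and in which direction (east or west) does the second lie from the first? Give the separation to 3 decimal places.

Raw difference: -50.357 − 39.944 = -90.301°.
Normalise into (−180°, 180°]: -90.301° stays -90.301°.
Negative ⇒ the second point lies to the west; separation 90.301°.

90.301° west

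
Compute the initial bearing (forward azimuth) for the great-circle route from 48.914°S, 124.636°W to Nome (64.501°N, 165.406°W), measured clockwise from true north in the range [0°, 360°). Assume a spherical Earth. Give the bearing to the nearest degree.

Δλ = -165.406 − -124.636 = -40.770°.
θ = atan2( sin Δλ · cos φ₂ , cos φ₁ · sin φ₂ − sin φ₁ · cos φ₂ · cos Δλ )
  = atan2(-0.28112, 0.83891) = -18.526° → normalised to [0°, 360°): 341.474°.

341°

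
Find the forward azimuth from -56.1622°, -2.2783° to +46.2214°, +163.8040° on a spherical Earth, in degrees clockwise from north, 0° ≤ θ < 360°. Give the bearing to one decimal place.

133.1°

Δλ = 163.8040 − -2.2783 = 166.0823°.
θ = atan2( sin Δλ · cos φ₂ , cos φ₁ · sin φ₂ − sin φ₁ · cos φ₂ · cos Δλ )
  = atan2(0.16641, -0.15576) = 133.106° → normalised to [0°, 360°): 133.106°.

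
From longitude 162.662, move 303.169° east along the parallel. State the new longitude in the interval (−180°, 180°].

Start at +162.662°; shift +303.169° → +465.831°.
+465.831° lies outside (−180°, 180°]; subtract 360° → +105.831°.

+105.831°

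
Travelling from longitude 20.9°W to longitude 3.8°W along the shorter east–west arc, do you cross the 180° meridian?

Signed shortest Δλ = ((-3.8 − -20.9 + 180) mod 360) − 180 = 17.1°.
Going east by 17.1° from -20.9° reaches -3.8° without touching 180°.

No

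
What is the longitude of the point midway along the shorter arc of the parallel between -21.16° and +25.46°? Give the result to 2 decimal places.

Signed shortest Δλ from -21.16° to +25.46° is +46.62°.
Midpoint longitude = -21.16° + (+46.62°)/2 = -21.16° + 23.31° = +2.15°.

+2.15°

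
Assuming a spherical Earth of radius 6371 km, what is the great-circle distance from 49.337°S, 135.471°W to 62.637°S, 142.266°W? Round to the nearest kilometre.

Δλ = -142.266 − -135.471 = -6.795°.
Δφ = -62.637 − -49.337 = -13.300°.
a = sin²(Δφ/2) + cos φ₁ · cos φ₂ · sin²(Δλ/2) = 0.014462.
c = 2·atan2(√a, √(1−a)) = 0.24110 rad → d = 6371·c ≈ 1536.07 km.

1536 km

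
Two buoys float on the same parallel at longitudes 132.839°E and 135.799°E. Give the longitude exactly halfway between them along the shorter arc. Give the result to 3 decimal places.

Signed shortest Δλ from +132.839° to +135.799° is +2.960°.
Midpoint longitude = +132.839° + (+2.960°)/2 = +132.839° + 1.480° = +134.319°.

134.319°E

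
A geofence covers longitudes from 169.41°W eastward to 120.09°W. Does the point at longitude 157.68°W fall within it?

Band width going east from -169.41° to -120.09°: ((-120.09 − -169.41) mod 360) = 49.32°.
Offset of -157.68° east of the west edge: ((-157.68 − -169.41) mod 360) = 11.73°.
11.73° ≤ 49.32° ⇒ inside.

Yes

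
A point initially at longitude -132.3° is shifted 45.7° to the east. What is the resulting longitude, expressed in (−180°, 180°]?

Start at -132.3°; shift +45.7° → -86.6°.
-86.6° already lies in (−180°, 180°].

-86.6°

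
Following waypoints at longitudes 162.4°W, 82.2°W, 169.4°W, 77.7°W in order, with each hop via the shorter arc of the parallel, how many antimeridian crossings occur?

0

Leg 1: -162.4° → -82.2°, shortest Δλ = 80.2° (east) — does not cross 180°.
Leg 2: -82.2° → -169.4°, shortest Δλ = -87.2° (west) — does not cross 180°.
Leg 3: -169.4° → -77.7°, shortest Δλ = 91.7° (east) — does not cross 180°.
Total crossings: 0.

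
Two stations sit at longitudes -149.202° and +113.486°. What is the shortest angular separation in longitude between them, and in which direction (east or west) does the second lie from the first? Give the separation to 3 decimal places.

Raw difference: 113.486 − -149.202 = 262.688°.
Normalise into (−180°, 180°]: 262.688° − 360° = -97.312°.
Negative ⇒ the second point lies to the west; separation 97.312°.

97.312° west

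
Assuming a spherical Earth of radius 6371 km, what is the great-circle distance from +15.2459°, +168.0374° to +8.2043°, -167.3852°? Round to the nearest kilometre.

2785 km

Δλ = -167.3852 − 168.0374 = -335.4226°; wrapped into (−180°, 180°]: 24.5774°.
Δφ = 8.2043 − 15.2459 = -7.0416°.
a = sin²(Δφ/2) + cos φ₁ · cos φ₂ · sin²(Δλ/2) = 0.047030.
c = 2·atan2(√a, √(1−a)) = 0.43720 rad → d = 6371·c ≈ 2785.40 km.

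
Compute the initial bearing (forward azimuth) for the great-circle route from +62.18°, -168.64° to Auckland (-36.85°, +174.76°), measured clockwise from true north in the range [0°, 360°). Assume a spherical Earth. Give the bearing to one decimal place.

193.4°

Δλ = 174.76 − -168.64 = 343.40°; wrapped into (−180°, 180°]: -16.60°.
θ = atan2( sin Δλ · cos φ₂ , cos φ₁ · sin φ₂ − sin φ₁ · cos φ₂ · cos Δλ )
  = atan2(-0.22861, -0.95811) = -166.580° → normalised to [0°, 360°): 193.420°.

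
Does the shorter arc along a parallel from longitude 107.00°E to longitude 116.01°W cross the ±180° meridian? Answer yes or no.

Yes

Naïve |-116.01 − 107.00| = 223.01° > 180°, so the shorter arc goes the other way round — across 180°.
Signed shortest Δλ = ((-116.01 − 107.00 + 180) mod 360) − 180 = 136.99°.
Going east by 136.99° from +107.00° passes through 180° before reaching -116.01°.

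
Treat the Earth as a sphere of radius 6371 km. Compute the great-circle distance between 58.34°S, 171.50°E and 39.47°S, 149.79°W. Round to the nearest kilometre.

Δλ = -149.79 − 171.50 = -321.29°; wrapped into (−180°, 180°]: 38.71°.
Δφ = -39.47 − -58.34 = 18.87°.
a = sin²(Δφ/2) + cos φ₁ · cos φ₂ · sin²(Δλ/2) = 0.071378.
c = 2·atan2(√a, √(1−a)) = 0.54090 rad → d = 6371·c ≈ 3446.09 km.

3446 km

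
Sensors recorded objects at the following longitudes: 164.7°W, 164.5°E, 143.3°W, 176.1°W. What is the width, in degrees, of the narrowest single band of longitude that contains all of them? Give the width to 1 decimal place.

Sort the longitudes: -176.1°, -164.7°, -143.3°, +164.5°.
Eastward gaps between consecutive values (wrapping around): 11.4°, 21.4°, 307.8°, 19.4°.
Largest gap = 307.8° ⇒ minimal covering band is its complement: 360° − 307.8° = 52.2°.
Band runs from +164.5° eastward to -143.3°, crossing the antimeridian.

52.2°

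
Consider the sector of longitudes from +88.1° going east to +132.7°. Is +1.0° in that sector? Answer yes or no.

Band width going east from +88.1° to +132.7°: ((132.7 − 88.1) mod 360) = 44.6°.
Offset of +1.0° east of the west edge: ((1.0 − 88.1) mod 360) = 272.9°.
272.9° > 44.6° ⇒ outside.

No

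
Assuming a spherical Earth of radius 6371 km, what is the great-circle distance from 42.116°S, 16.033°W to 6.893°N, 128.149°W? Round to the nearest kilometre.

12338 km

Δλ = -128.149 − -16.033 = -112.116°.
Δφ = 6.893 − -42.116 = 49.009°.
a = sin²(Δφ/2) + cos φ₁ · cos φ₂ · sin²(Δλ/2) = 0.678869.
c = 2·atan2(√a, √(1−a)) = 1.93664 rad → d = 6371·c ≈ 12338.34 km.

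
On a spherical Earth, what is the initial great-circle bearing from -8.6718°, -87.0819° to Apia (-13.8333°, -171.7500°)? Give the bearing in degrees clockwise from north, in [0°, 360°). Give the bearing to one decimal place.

Δλ = -171.7500 − -87.0819 = -84.6681°.
θ = atan2( sin Δλ · cos φ₂ , cos φ₁ · sin φ₂ − sin φ₁ · cos φ₂ · cos Δλ )
  = atan2(-0.96679, -0.22276) = -102.975° → normalised to [0°, 360°): 257.025°.

257.0°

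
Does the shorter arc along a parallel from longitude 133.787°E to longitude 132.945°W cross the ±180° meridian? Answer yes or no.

Naïve |-132.945 − 133.787| = 266.732° > 180°, so the shorter arc goes the other way round — across 180°.
Signed shortest Δλ = ((-132.945 − 133.787 + 180) mod 360) − 180 = 93.268°.
Going east by 93.268° from +133.787° passes through 180° before reaching -132.945°.

Yes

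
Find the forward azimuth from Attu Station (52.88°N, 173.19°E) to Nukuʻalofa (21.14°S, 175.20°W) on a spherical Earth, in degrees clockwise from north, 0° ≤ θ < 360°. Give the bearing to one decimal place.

168.8°

Δλ = -175.20 − 173.19 = -348.39°; wrapped into (−180°, 180°]: 11.61°.
θ = atan2( sin Δλ · cos φ₂ , cos φ₁ · sin φ₂ − sin φ₁ · cos φ₂ · cos Δλ )
  = atan2(0.18771, -0.94614) = 168.779° → normalised to [0°, 360°): 168.779°.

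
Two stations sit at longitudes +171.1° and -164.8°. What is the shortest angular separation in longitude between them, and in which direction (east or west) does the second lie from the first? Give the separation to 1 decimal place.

Raw difference: -164.8 − 171.1 = -335.9°.
Normalise into (−180°, 180°]: -335.9° + 360° = 24.1°.
Positive ⇒ the second point lies to the east; separation 24.1°.

24.1° east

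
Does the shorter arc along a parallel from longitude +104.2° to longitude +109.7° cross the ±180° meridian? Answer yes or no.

Signed shortest Δλ = ((109.7 − 104.2 + 180) mod 360) − 180 = 5.5°.
Going east by 5.5° from +104.2° reaches +109.7° without touching 180°.

No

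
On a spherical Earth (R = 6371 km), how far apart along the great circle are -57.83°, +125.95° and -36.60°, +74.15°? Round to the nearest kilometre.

Δλ = 74.15 − 125.95 = -51.80°.
Δφ = -36.60 − -57.83 = 21.23°.
a = sin²(Δφ/2) + cos φ₁ · cos φ₂ · sin²(Δλ/2) = 0.115488.
c = 2·atan2(√a, √(1−a)) = 0.69348 rad → d = 6371·c ≈ 4418.18 km.

4418 km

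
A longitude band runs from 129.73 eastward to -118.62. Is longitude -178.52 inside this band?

Band width going east from +129.73° to -118.62°: ((-118.62 − 129.73) mod 360) = 111.65°.
Offset of -178.52° east of the west edge: ((-178.52 − 129.73) mod 360) = 51.75°.
51.75° ≤ 111.65° ⇒ inside.

Yes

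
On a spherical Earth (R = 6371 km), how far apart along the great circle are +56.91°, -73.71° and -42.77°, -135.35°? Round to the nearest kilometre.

Δλ = -135.35 − -73.71 = -61.64°.
Δφ = -42.77 − 56.91 = -99.68°.
a = sin²(Δφ/2) + cos φ₁ · cos φ₂ · sin²(Δλ/2) = 0.689275.
c = 2·atan2(√a, √(1−a)) = 1.95903 rad → d = 6371·c ≈ 12480.95 km.

12481 km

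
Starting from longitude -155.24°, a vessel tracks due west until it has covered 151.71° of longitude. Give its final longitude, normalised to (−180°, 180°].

Start at -155.24°; shift −151.71° → -306.95°.
-306.95° lies outside (−180°, 180°]; add 360° → +53.05°.

+53.05°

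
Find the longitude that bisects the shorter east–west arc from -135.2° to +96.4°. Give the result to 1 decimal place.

Signed shortest Δλ from -135.2° to +96.4° is -128.4°.
Midpoint longitude = -135.2° + (-128.4°)/2 = -135.2° − 64.2° = -199.4°.
Normalise into (−180°, 180°]: +160.6°.
(The naïve average (-135.2 + +96.4)/2 = -19.4° is on the wrong side of the globe.)

+160.6°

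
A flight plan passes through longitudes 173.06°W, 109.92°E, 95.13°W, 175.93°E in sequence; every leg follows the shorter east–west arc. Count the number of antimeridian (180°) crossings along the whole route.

3

Leg 1: -173.06° → +109.92°, shortest Δλ = -77.02° (west) — crosses 180°.
Leg 2: +109.92° → -95.13°, shortest Δλ = 154.95° (east) — crosses 180°.
Leg 3: -95.13° → +175.93°, shortest Δλ = -88.94° (west) — crosses 180°.
Total crossings: 3.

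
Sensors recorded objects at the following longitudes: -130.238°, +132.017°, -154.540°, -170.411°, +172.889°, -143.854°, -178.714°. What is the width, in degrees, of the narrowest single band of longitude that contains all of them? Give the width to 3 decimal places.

97.745°

Sort the longitudes: -178.714°, -170.411°, -154.540°, -143.854°, -130.238°, +132.017°, +172.889°.
Eastward gaps between consecutive values (wrapping around): 8.303°, 15.871°, 10.686°, 13.616°, 262.255°, 40.872°, 8.397°.
Largest gap = 262.255° ⇒ minimal covering band is its complement: 360° − 262.255° = 97.745°.
Band runs from +132.017° eastward to -130.238°, crossing the antimeridian.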